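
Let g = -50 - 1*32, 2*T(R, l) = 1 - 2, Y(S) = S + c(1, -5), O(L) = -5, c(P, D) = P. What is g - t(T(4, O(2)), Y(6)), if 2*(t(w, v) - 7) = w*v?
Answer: -349/4 ≈ -87.250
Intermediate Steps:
Y(S) = 1 + S (Y(S) = S + 1 = 1 + S)
T(R, l) = -½ (T(R, l) = (1 - 2)/2 = (½)*(-1) = -½)
t(w, v) = 7 + v*w/2 (t(w, v) = 7 + (w*v)/2 = 7 + (v*w)/2 = 7 + v*w/2)
g = -82 (g = -50 - 32 = -82)
g - t(T(4, O(2)), Y(6)) = -82 - (7 + (½)*(1 + 6)*(-½)) = -82 - (7 + (½)*7*(-½)) = -82 - (7 - 7/4) = -82 - 1*21/4 = -82 - 21/4 = -349/4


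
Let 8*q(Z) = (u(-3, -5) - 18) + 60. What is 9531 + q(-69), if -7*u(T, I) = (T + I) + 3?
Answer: 534035/56 ≈ 9536.3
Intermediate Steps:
u(T, I) = -3/7 - I/7 - T/7 (u(T, I) = -((T + I) + 3)/7 = -((I + T) + 3)/7 = -(3 + I + T)/7 = -3/7 - I/7 - T/7)
q(Z) = 299/56 (q(Z) = (((-3/7 - 1/7*(-5) - 1/7*(-3)) - 18) + 60)/8 = (((-3/7 + 5/7 + 3/7) - 18) + 60)/8 = ((5/7 - 18) + 60)/8 = (-121/7 + 60)/8 = (1/8)*(299/7) = 299/56)
9531 + q(-69) = 9531 + 299/56 = 534035/56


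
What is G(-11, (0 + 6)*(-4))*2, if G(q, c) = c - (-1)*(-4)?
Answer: -56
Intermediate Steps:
G(q, c) = -4 + c (G(q, c) = c - 1*4 = c - 4 = -4 + c)
G(-11, (0 + 6)*(-4))*2 = (-4 + (0 + 6)*(-4))*2 = (-4 + 6*(-4))*2 = (-4 - 24)*2 = -28*2 = -56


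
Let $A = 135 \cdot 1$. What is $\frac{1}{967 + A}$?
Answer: $\frac{1}{1102} \approx 0.00090744$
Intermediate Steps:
$A = 135$
$\frac{1}{967 + A} = \frac{1}{967 + 135} = \frac{1}{1102}$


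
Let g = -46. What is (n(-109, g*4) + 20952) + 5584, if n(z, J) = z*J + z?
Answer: 46483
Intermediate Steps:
n(z, J) = z + J*z (n(z, J) = J*z + z = z + J*z)
(n(-109, g*4) + 20952) + 5584 = (-109*(1 - 46*4) + 20952) + 5584 = (-109*(1 - 184) + 20952) + 5584 = (-109*(-183) + 20952) + 5584 = (19947 + 20952) + 5584 = 40899 + 5584 = 46483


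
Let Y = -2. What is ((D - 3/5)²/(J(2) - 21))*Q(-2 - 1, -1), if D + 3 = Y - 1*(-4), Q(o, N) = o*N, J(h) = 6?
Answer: -64/125 ≈ -0.51200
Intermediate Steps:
Q(o, N) = N*o
D = -1 (D = -3 + (-2 - 1*(-4)) = -3 + (-2 + 4) = -3 + 2 = -1)
((D - 3/5)²/(J(2) - 21))*Q(-2 - 1, -1) = ((-1 - 3/5)²/(6 - 21))*(-(-2 - 1)) = ((-1 - 3*⅕)²/(-15))*(-1*(-3)) = ((-1 - ⅗)²*(-1/15))*3 = ((-8/5)²*(-1/15))*3 = ((64/25)*(-1/15))*3 = -64/375*3 = -64/125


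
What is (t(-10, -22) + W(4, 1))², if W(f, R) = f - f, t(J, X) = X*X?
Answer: 234256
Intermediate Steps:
t(J, X) = X²
W(f, R) = 0
(t(-10, -22) + W(4, 1))² = ((-22)² + 0)² = (484 + 0)² = 484² = 234256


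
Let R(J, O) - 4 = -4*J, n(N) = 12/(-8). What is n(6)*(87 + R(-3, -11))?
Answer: -309/2 ≈ -154.50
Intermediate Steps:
n(N) = -3/2 (n(N) = 12*(-⅛) = -3/2)
R(J, O) = 4 - 4*J
n(6)*(87 + R(-3, -11)) = -3*(87 + (4 - 4*(-3)))/2 = -3*(87 + (4 + 12))/2 = -3*(87 + 16)/2 = -3/2*103 = -309/2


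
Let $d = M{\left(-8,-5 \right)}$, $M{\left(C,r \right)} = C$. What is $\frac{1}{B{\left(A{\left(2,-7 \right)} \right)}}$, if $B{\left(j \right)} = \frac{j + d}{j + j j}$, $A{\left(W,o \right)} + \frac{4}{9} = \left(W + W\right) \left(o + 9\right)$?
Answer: $- \frac{1309}{9} \approx -145.44$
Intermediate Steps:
$d = -8$
$A{\left(W,o \right)} = - \frac{4}{9} + 2 W \left(9 + o\right)$ ($A{\left(W,o \right)} = - \frac{4}{9} + \left(W + W\right) \left(o + 9\right) = - \frac{4}{9} + 2 W \left(9 + o\right)$)
$B{\left(j \right)} = \frac{-8 + j}{j + j^{2}}$ ($B{\left(j \right)} = \frac{j - 8}{j + j j} = \frac{-8 + j}{j + j^{2}}$)
$\frac{1}{B{\left(A{\left(2,-7 \right)} \right)}} = \frac{1}{\frac{1}{- \frac{4}{9} + 18 \cdot 2 + 2 \cdot 2 \left(-7\right)} \frac{1}{1 + \left(- \frac{4}{9} + 18 \cdot 2 + 2 \cdot 2 \left(-7\right)\right)} \left(-8 + \left(- \frac{4}{9} + 18 \cdot 2 + 2 \cdot 2 \left(-7\right)\right)\right)} = \frac{1}{\frac{1}{- \frac{4}{9} + 36 - 28} \frac{1}{1 - - \frac{68}{9}} \left(-8 - - \frac{68}{9}\right)} = \frac{1}{\frac{1}{\frac{68}{9}} \frac{1}{1 + \frac{68}{9}} \left(-8 + \frac{68}{9}\right)} = \frac{1}{\frac{9}{68} \frac{1}{\frac{77}{9}} \left(- \frac{4}{9}\right)} = \frac{1}{\frac{9}{68} \cdot \frac{9}{77} \left(- \frac{4}{9}\right)} = \frac{1}{- \frac{9}{1309}} = - \frac{1309}{9}$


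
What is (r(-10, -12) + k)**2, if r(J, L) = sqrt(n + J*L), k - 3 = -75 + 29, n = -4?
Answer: 1965 - 172*sqrt(29) ≈ 1038.8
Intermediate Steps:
k = -43 (k = 3 + (-75 + 29) = 3 - 46 = -43)
r(J, L) = sqrt(-4 + J*L)
(r(-10, -12) + k)**2 = (sqrt(-4 - 10*(-12)) - 43)**2 = (sqrt(-4 + 120) - 43)**2 = (sqrt(116) - 43)**2 = (2*sqrt(29) - 43)**2 = (-43 + 2*sqrt(29))**2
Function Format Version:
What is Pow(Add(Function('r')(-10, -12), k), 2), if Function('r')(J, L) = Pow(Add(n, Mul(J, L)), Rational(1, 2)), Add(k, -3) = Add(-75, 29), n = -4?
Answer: Add(1965, Mul(-172, Pow(29, Rational(1, 2)))) ≈ 1038.8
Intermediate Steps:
k = -43 (k = Add(3, Add(-75, 29)) = Add(3, -46) = -43)
Function('r')(J, L) = Pow(Add(-4, Mul(J, L)), Rational(1, 2))
Pow(Add(Function('r')(-10, -12), k), 2) = Pow(Add(Pow(Add(-4, Mul(-10, -12)), Rational(1, 2)), -43), 2) = Pow(Add(Pow(Add(-4, 120), Rational(1, 2)), -43), 2) = Pow(Add(Pow(116, Rational(1, 2)), -43), 2) = Pow(Add(Mul(2, Pow(29, Rational(1, 2))), -43), 2) = Pow(Add(-43, Mul(2, Pow(29, Rational(1, 2)))), 2)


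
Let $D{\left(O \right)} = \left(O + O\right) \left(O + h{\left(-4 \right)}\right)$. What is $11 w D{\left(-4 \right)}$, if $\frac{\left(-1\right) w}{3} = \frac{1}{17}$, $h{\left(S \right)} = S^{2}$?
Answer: $\frac{3168}{17} \approx 186.35$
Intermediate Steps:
$w = - \frac{3}{17} \approx -0.17647$
$D{\left(O \right)} = 2 O \left(16 + O\right)$ ($D{\left(O \right)} = \left(O + O\right) \left(O + \left(-4\right)^{2}\right) = 2 O \left(O + 16\right) = 2 O \left(16 + O\right)$)
$11 w D{\left(-4 \right)} = 11 \left(- \frac{3}{17}\right) 2 \left(-4\right) \left(16 - 4\right) = - \frac{33 \cdot 2 \left(-4\right) 12}{17} = \left(- \frac{33}{17}\right) \left(-96\right) = \frac{3168}{17}$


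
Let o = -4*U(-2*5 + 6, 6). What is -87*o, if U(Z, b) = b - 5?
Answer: 348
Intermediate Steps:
U(Z, b) = -5 + b
o = -4 (o = -4*(-5 + 6) = -4*1 = -4)
-87*o = -87*(-4) = 348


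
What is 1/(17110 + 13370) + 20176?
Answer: 614964481/30480 ≈ 20176.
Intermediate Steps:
1/(17110 + 13370) + 20176 = 1/30480 + 20176 = 614964481/30480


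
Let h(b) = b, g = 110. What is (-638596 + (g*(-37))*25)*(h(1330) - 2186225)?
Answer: 1617578273670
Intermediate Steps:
(-638596 + (g*(-37))*25)*(h(1330) - 2186225) = (-638596 + (110*(-37))*25)*(1330 - 2186225) = (-638596 - 4070*25)*(-2184895) = (-638596 - 101750)*(-2184895) = -740346*(-2184895) = 1617578273670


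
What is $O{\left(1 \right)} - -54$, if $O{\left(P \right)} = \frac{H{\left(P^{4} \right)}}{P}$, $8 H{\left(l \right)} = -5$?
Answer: $\frac{427}{8} \approx 53.375$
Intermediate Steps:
$H{\left(l \right)} = - \frac{5}{8}$ ($H{\left(l \right)} = \frac{1}{8} \left(-5\right) = - \frac{5}{8}$)
$O{\left(P \right)} = - \frac{5}{8 P}$
$O{\left(1 \right)} - -54 = - \frac{5}{8 \cdot 1} - -54 = \left(- \frac{5}{8}\right) 1 + 54 = - \frac{5}{8} + 54 = \frac{427}{8}$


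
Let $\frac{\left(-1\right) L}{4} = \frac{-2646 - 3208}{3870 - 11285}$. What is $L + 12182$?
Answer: $\frac{90306114}{7415} \approx 12179.0$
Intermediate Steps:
$L = - \frac{23416}{7415}$ ($L = - 4 \frac{-2646 - 3208}{3870 - 11285} = - 4 \left(- \frac{5854}{-7415}\right) = - 4 \left(\left(-5854\right) \left(- \frac{1}{7415}\right)\right) = \left(-4\right) \frac{5854}{7415} = - \frac{23416}{7415} \approx -3.1579$)
$L + 12182 = - \frac{23416}{7415} + 12182 = \frac{90306114}{7415}$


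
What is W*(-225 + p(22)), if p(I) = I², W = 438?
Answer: 113442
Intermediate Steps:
W*(-225 + p(22)) = 438*(-225 + 22²) = 438*(-225 + 484) = 438*259 = 113442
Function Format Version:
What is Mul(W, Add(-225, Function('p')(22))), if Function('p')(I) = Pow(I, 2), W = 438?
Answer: 113442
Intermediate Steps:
Mul(W, Add(-225, Function('p')(22))) = Mul(438, Add(-225, Pow(22, 2))) = Mul(438, Add(-225, 484)) = Mul(438, 259) = 113442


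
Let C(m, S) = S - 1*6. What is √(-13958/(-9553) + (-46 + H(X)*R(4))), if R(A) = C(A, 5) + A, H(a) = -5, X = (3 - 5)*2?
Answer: 5*I*√217340303/9553 ≈ 7.7161*I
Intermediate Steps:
X = -4 (X = -2*2 = -4)
C(m, S) = -6 + S (C(m, S) = S - 6 = -6 + S)
R(A) = -1 + A (R(A) = (-6 + 5) + A = -1 + A)
√(-13958/(-9553) + (-46 + H(X)*R(4))) = √(-13958/(-9553) + (-46 - 5*(-1 + 4))) = √(-13958*(-1/9553) + (-46 - 5*3)) = √(13958/9553 + (-46 - 15)) = √(13958/9553 - 61) = √(-568775/9553) = 5*I*√217340303/9553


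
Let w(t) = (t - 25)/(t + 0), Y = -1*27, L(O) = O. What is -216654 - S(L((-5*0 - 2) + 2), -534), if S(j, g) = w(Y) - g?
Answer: -5864128/27 ≈ -2.1719e+5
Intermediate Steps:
Y = -27
w(t) = (-25 + t)/t
S(j, g) = 52/27 - g (S(j, g) = (-25 - 27)/(-27) - g = -1/27*(-52) - g = 52/27 - g)
-216654 - S(L((-5*0 - 2) + 2), -534) = -216654 - (52/27 - 1*(-534)) = -216654 - (52/27 + 534) = -216654 - 1*14470/27 = -216654 - 14470/27 = -5864128/27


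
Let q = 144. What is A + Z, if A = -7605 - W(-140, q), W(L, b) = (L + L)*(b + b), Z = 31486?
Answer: 104521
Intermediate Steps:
W(L, b) = 4*L*b (W(L, b) = (2*L)*(2*b) = 4*L*b)
A = 73035 (A = -7605 - 4*(-140)*144 = -7605 - 1*(-80640) = -7605 + 80640 = 73035)
A + Z = 73035 + 31486 = 104521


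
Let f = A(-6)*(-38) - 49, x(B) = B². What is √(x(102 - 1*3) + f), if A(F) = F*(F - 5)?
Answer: 2*√1811 ≈ 85.112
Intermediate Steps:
A(F) = F*(-5 + F)
f = -2557 (f = -6*(-5 - 6)*(-38) - 49 = -6*(-11)*(-38) - 49 = 66*(-38) - 49 = -2508 - 49 = -2557)
√(x(102 - 1*3) + f) = √((102 - 1*3)² - 2557) = √((102 - 3)² - 2557) = √(99² - 2557) = √(9801 - 2557) = √7244 = 2*√1811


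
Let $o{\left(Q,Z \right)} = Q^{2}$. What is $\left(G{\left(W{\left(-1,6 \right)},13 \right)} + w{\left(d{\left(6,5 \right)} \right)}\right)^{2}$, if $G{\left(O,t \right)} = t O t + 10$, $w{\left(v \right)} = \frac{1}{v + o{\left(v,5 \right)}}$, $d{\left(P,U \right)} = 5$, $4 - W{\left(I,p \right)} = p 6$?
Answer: $\frac{26224239721}{900} \approx 2.9138 \cdot 10^{7}$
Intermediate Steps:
$W{\left(I,p \right)} = 4 - 6 p$ ($W{\left(I,p \right)} = 4 - p 6 = 4 - 6 p$)
$w{\left(v \right)} = \frac{1}{v + v^{2}}$
$G{\left(O,t \right)} = 10 + O t^{2}$ ($G{\left(O,t \right)} = O t t + 10 = O t^{2} + 10 = 10 + O t^{2}$)
$\left(G{\left(W{\left(-1,6 \right)},13 \right)} + w{\left(d{\left(6,5 \right)} \right)}\right)^{2} = \left(\left(10 + \left(4 - 36\right) 13^{2}\right) + \frac{1}{5 \left(1 + 5\right)}\right)^{2} = \left(\left(10 + \left(4 - 36\right) 169\right) + \frac{1}{5 \cdot 6}\right)^{2} = \left(\left(10 - 5408\right) + \frac{1}{5} \cdot \frac{1}{6}\right)^{2} = \left(\left(10 - 5408\right) + \frac{1}{30}\right)^{2} = \left(-5398 + \frac{1}{30}\right)^{2} = \left(- \frac{161939}{30}\right)^{2} = \frac{26224239721}{900}$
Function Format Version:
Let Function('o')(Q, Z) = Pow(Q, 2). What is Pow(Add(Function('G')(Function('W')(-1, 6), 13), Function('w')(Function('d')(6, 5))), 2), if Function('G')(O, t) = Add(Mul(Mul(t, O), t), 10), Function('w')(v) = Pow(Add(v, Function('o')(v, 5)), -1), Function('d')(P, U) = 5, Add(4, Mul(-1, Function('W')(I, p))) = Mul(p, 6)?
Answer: Rational(26224239721, 900) ≈ 2.9138e+7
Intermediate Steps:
Function('W')(I, p) = Add(4, Mul(-6, p)) (Function('W')(I, p) = Add(4, Mul(-1, Mul(p, 6))) = Add(4, Mul(-1, Mul(6, p))) = Add(4, Mul(-6, p)))
Function('w')(v) = Pow(Add(v, Pow(v, 2)), -1)
Function('G')(O, t) = Add(10, Mul(O, Pow(t, 2))) (Function('G')(O, t) = Add(Mul(Mul(O, t), t), 10) = Add(Mul(O, Pow(t, 2)), 10) = Add(10, Mul(O, Pow(t, 2))))
Pow(Add(Function('G')(Function('W')(-1, 6), 13), Function('w')(Function('d')(6, 5))), 2) = Pow(Add(Add(10, Mul(Add(4, Mul(-6, 6)), Pow(13, 2))), Mul(Pow(5, -1), Pow(Add(1, 5), -1))), 2) = Pow(Add(Add(10, Mul(Add(4, -36), 169)), Mul(Rational(1, 5), Pow(6, -1))), 2) = Pow(Add(Add(10, Mul(-32, 169)), Mul(Rational(1, 5), Rational(1, 6))), 2) = Pow(Add(Add(10, -5408), Rational(1, 30)), 2) = Pow(Add(-5398, Rational(1, 30)), 2) = Pow(Rational(-161939, 30), 2) = Rational(26224239721, 900)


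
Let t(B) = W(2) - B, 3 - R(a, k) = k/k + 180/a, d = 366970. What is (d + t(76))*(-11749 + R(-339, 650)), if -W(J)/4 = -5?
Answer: -487023664814/113 ≈ -4.3099e+9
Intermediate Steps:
W(J) = 20 (W(J) = -4*(-5) = 20)
R(a, k) = 2 - 180/a (R(a, k) = 3 - (k/k + 180/a) = 3 - (1 + 180/a) = 3 + (-1 - 180/a) = 2 - 180/a)
t(B) = 20 - B
(d + t(76))*(-11749 + R(-339, 650)) = (366970 + (20 - 1*76))*(-11749 + (2 - 180/(-339))) = (366970 + (20 - 76))*(-11749 + (2 - 180*(-1/339))) = (366970 - 56)*(-11749 + (2 + 60/113)) = 366914*(-11749 + 286/113) = 366914*(-1327351/113) = -487023664814/113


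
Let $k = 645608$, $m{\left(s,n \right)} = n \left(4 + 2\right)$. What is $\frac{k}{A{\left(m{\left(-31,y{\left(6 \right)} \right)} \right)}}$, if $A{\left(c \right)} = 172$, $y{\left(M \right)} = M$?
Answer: $\frac{161402}{43} \approx 3753.5$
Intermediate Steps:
$m{\left(s,n \right)} = 6 n$ ($m{\left(s,n \right)} = n 6 = 6 n$)
$\frac{k}{A{\left(m{\left(-31,y{\left(6 \right)} \right)} \right)}} = \frac{645608}{172} = 645608 \cdot \frac{1}{172} = \frac{161402}{43}$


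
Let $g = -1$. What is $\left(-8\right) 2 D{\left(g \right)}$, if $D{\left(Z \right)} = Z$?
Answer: $16$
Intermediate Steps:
$\left(-8\right) 2 D{\left(g \right)} = \left(-8\right) 2 \left(-1\right) = \left(-16\right) \left(-1\right) = 16$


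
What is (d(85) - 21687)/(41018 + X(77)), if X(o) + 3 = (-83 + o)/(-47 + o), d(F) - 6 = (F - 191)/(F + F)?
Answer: -921469/1743129 ≈ -0.52863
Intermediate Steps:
d(F) = 6 + (-191 + F)/(2*F) (d(F) = 6 + (F - 191)/(F + F) = 6 + (-191 + F)/((2*F)) = 6 + (-191 + F)*(1/(2*F)) = 6 + (-191 + F)/(2*F))
X(o) = -3 + (-83 + o)/(-47 + o)
(d(85) - 21687)/(41018 + X(77)) = ((1/2)*(-191 + 13*85)/85 - 21687)/(41018 + 2*(29 - 1*77)/(-47 + 77)) = ((1/2)*(1/85)*(-191 + 1105) - 21687)/(41018 + 2*(29 - 77)/30) = ((1/2)*(1/85)*914 - 21687)/(41018 + 2*(1/30)*(-48)) = (457/85 - 21687)/(41018 - 16/5) = -1842938/(85*205074/5) = -1842938/85*5/205074 = -921469/1743129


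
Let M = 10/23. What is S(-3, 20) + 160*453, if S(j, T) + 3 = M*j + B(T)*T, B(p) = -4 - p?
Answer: 1655901/23 ≈ 71996.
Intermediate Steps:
M = 10/23 (M = 10*(1/23) = 10/23 ≈ 0.43478)
S(j, T) = -3 + 10*j/23 + T*(-4 - T) (S(j, T) = -3 + (10*j/23 + (-4 - T)*T) = -3 + (10*j/23 + T*(-4 - T)) = -3 + 10*j/23 + T*(-4 - T))
S(-3, 20) + 160*453 = (-3 + (10/23)*(-3) - 1*20*(4 + 20)) + 160*453 = (-3 - 30/23 - 1*20*24) + 72480 = (-3 - 30/23 - 480) + 72480 = -11139/23 + 72480 = 1655901/23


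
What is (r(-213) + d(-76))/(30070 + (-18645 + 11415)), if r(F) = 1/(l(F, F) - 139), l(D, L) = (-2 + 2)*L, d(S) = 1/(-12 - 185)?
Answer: -42/78178465 ≈ -5.3723e-7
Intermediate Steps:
d(S) = -1/197 (d(S) = 1/(-197) = -1/197)
l(D, L) = 0 (l(D, L) = 0*L = 0)
r(F) = -1/139 (r(F) = 1/(0 - 139) = 1/(-139) = -1/139)
(r(-213) + d(-76))/(30070 + (-18645 + 11415)) = (-1/139 - 1/197)/(30070 + (-18645 + 11415)) = -336/(27383*(30070 - 7230)) = -336/27383/22840 = -336/27383*1/22840 = -42/78178465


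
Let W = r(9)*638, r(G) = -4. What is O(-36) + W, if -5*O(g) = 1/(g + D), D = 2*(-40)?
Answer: -1480159/580 ≈ -2552.0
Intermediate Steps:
D = -80
W = -2552 (W = -4*638 = -2552)
O(g) = -1/(5*(-80 + g)) (O(g) = -1/(5*(g - 80)) = -1/(5*(-80 + g)))
O(-36) + W = -1/(-400 + 5*(-36)) - 2552 = -1/(-400 - 180) - 2552 = -1/(-580) - 2552 = -1*(-1/580) - 2552 = 1/580 - 2552 = -1480159/580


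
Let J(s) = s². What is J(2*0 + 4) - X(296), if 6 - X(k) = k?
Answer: 306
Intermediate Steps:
X(k) = 6 - k
J(2*0 + 4) - X(296) = (2*0 + 4)² - (6 - 1*296) = (0 + 4)² - (6 - 296) = 4² - 1*(-290) = 16 + 290 = 306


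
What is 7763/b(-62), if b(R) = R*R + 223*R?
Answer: -1109/1426 ≈ -0.77770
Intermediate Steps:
b(R) = R² + 223*R
7763/b(-62) = 7763/((-62*(223 - 62))) = 7763/((-62*161)) = 7763/(-9982) = 7763*(-1/9982) = -1109/1426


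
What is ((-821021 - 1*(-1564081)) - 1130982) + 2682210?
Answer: 2294288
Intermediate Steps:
((-821021 - 1*(-1564081)) - 1130982) + 2682210 = ((-821021 + 1564081) - 1130982) + 2682210 = (743060 - 1130982) + 2682210 = -387922 + 2682210 = 2294288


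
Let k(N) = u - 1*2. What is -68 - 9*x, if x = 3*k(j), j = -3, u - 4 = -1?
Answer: -95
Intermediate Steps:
u = 3 (u = 4 - 1 = 3)
k(N) = 1 (k(N) = 3 - 1*2 = 3 - 2 = 1)
x = 3 (x = 3*1 = 3)
-68 - 9*x = -68 - 9*3 = -68 - 27 = -95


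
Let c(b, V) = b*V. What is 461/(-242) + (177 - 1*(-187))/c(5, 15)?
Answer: 53513/18150 ≈ 2.9484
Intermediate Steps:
c(b, V) = V*b
461/(-242) + (177 - 1*(-187))/c(5, 15) = 461/(-242) + (177 - 1*(-187))/((15*5)) = 461*(-1/242) + (177 + 187)/75 = -461/242 + 364*(1/75) = -461/242 + 364/75 = 53513/18150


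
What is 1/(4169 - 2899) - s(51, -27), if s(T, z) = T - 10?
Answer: -52069/1270 ≈ -40.999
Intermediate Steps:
s(T, z) = -10 + T
1/(4169 - 2899) - s(51, -27) = 1/(4169 - 2899) - (-10 + 51) = 1/1270 - 1*41 = 1/1270 - 41 = -52069/1270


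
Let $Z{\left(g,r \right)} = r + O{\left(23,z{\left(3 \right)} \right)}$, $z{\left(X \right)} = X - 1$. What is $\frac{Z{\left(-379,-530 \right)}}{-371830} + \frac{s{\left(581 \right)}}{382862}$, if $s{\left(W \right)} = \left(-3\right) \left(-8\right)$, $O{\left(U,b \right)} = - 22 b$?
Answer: $\frac{57171677}{35589894365} \approx 0.0016064$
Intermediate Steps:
$z{\left(X \right)} = -1 + X$ ($z{\left(X \right)} = X - 1 = -1 + X$)
$s{\left(W \right)} = 24$
$Z{\left(g,r \right)} = -44 + r$ ($Z{\left(g,r \right)} = r - 22 \left(-1 + 3\right) = r - 44 = -44 + r$)
$\frac{Z{\left(-379,-530 \right)}}{-371830} + \frac{s{\left(581 \right)}}{382862} = \frac{-44 - 530}{-371830} + \frac{24}{382862} = \left(-574\right) \left(- \frac{1}{371830}\right) + 24 \cdot \frac{1}{382862} = \frac{287}{185915} + \frac{12}{191431} = \frac{57171677}{35589894365}$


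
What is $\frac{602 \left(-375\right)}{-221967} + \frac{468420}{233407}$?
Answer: $\frac{52221804130}{17269550523} \approx 3.0239$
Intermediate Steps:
$\frac{602 \left(-375\right)}{-221967} + \frac{468420}{233407} = \left(-225750\right) \left(- \frac{1}{221967}\right) + 468420 \cdot \frac{1}{233407} = \frac{75250}{73989} + \frac{468420}{233407} = \frac{52221804130}{17269550523}$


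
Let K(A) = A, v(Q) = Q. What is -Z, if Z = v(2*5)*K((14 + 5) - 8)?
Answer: -110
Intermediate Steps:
Z = 110 (Z = (2*5)*((14 + 5) - 8) = 10*(19 - 8) = 10*11 = 110)
-Z = -1*110 = -110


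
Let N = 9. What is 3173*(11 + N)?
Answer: 63460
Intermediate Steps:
3173*(11 + N) = 3173*(11 + 9) = 3173*20 = 63460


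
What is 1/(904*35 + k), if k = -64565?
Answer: -1/32925 ≈ -3.0372e-5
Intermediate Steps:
1/(904*35 + k) = 1/(904*35 - 64565) = 1/(31640 - 64565) = 1/(-32925) = -1/32925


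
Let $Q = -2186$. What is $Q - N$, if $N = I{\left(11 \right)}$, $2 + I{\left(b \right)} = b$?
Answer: $-2195$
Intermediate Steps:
$I{\left(b \right)} = -2 + b$
$N = 9$ ($N = -2 + 11 = 9$)
$Q - N = -2186 - 9 = -2195$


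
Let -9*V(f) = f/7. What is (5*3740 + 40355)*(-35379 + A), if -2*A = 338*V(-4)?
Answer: -43888750805/21 ≈ -2.0899e+9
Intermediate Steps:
V(f) = -f/63 (V(f) = -f/(9*7) = -f/63)
A = -676/63 (A = -169*(-1/63*(-4)) = -169*4/63 = -½*1352/63 = -676/63 ≈ -10.730)
(5*3740 + 40355)*(-35379 + A) = (5*3740 + 40355)*(-35379 - 676/63) = (18700 + 40355)*(-2229553/63) = 59055*(-2229553/63) = -43888750805/21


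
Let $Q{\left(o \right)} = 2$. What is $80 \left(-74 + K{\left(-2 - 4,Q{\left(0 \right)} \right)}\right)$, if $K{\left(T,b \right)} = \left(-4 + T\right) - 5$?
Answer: $-7120$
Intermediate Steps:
$K{\left(T,b \right)} = -9 + T$
$80 \left(-74 + K{\left(-2 - 4,Q{\left(0 \right)} \right)}\right) = 80 \left(-74 - 15\right) = 80 \left(-89\right) = -7120$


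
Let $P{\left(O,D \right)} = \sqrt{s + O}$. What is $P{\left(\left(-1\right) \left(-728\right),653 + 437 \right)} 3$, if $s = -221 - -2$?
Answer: $3 \sqrt{509} \approx 67.683$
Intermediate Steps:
$s = -219$ ($s = -221 + 2 = -219$)
$P{\left(O,D \right)} = \sqrt{-219 + O}$
$P{\left(\left(-1\right) \left(-728\right),653 + 437 \right)} 3 = \sqrt{-219 - -728} \cdot 3 = \sqrt{-219 + 728} \cdot 3 = \sqrt{509} \cdot 3 = 3 \sqrt{509}$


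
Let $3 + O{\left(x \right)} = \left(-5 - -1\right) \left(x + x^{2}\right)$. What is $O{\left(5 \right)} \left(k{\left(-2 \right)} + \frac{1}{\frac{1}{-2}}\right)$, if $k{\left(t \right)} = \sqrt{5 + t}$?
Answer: $246 - 123 \sqrt{3} \approx 32.958$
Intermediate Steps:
$O{\left(x \right)} = -3 - 4 x - 4 x^{2}$ ($O{\left(x \right)} = -3 + \left(-5 - -1\right) \left(x + x^{2}\right) = -3 + \left(-5 + 1\right) \left(x + x^{2}\right) = -3 - 4 \left(x + x^{2}\right) = -3 - \left(4 x + 4 x^{2}\right) = -3 - 4 x - 4 x^{2}$)
$O{\left(5 \right)} \left(k{\left(-2 \right)} + \frac{1}{\frac{1}{-2}}\right) = \left(-3 - 20 - 4 \cdot 5^{2}\right) \left(\sqrt{5 - 2} + \frac{1}{\frac{1}{-2}}\right) = \left(-3 - 20 - 100\right) \left(\sqrt{3} + \frac{1}{- \frac{1}{2}}\right) = \left(-3 - 20 - 100\right) \left(\sqrt{3} - 2\right) = - 123 \left(-2 + \sqrt{3}\right) = 246 - 123 \sqrt{3}$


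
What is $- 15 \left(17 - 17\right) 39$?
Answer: $0$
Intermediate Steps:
$- 15 \left(17 - 17\right) 39 = \left(-15\right) 0 \cdot 39 = 0 \cdot 39 = 0$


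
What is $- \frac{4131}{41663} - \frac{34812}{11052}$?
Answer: $- \frac{41556338}{12790541} \approx -3.249$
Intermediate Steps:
$- \frac{4131}{41663} - \frac{34812}{11052} = \left(-4131\right) \frac{1}{41663} - \frac{967}{307} = - \frac{4131}{41663} - \frac{967}{307} = - \frac{41556338}{12790541}$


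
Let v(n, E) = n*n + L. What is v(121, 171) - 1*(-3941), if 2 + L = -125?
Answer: 18455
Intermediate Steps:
L = -127 (L = -2 - 125 = -127)
v(n, E) = -127 + n**2 (v(n, E) = n*n - 127 = n**2 - 127 = -127 + n**2)
v(121, 171) - 1*(-3941) = (-127 + 121**2) - 1*(-3941) = (-127 + 14641) + 3941 = 14514 + 3941 = 18455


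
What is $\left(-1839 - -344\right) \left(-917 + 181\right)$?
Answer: $1100320$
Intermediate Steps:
$\left(-1839 - -344\right) \left(-917 + 181\right) = \left(-1839 + \left(350 - 6\right)\right) \left(-736\right) = \left(-1839 + 344\right) \left(-736\right) = \left(-1495\right) \left(-736\right) = 1100320$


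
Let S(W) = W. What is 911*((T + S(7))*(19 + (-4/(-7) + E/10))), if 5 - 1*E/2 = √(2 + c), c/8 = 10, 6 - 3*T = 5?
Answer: 962016/7 - 20042*√82/15 ≈ 1.2533e+5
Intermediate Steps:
T = ⅓ (T = 2 - ⅓*5 = 2 - 5/3 = ⅓ ≈ 0.33333)
c = 80 (c = 8*10 = 80)
E = 10 - 2*√82 (E = 10 - 2*√(2 + 80) = 10 - 2*√82 ≈ -8.1108)
911*((T + S(7))*(19 + (-4/(-7) + E/10))) = 911*((⅓ + 7)*(19 + (-4/(-7) + (10 - 2*√82)/10))) = 911*(22*(19 + (-4*(-⅐) + (10 - 2*√82)*(⅒)))/3) = 911*(22*(19 + (4/7 + (1 - √82/5)))/3) = 911*(22*(19 + (11/7 - √82/5))/3) = 911*(22*(144/7 - √82/5)/3) = 911*(1056/7 - 22*√82/15) = 962016/7 - 20042*√82/15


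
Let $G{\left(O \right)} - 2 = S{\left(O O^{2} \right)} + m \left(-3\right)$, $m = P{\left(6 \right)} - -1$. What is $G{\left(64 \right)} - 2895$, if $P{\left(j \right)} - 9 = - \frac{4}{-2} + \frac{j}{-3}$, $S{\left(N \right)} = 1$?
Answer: $-2922$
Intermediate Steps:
$P{\left(j \right)} = 11 - \frac{j}{3}$ ($P{\left(j \right)} = 9 + \left(- \frac{4}{-2} + \frac{j}{-3}\right) = 9 + \left(\left(-4\right) \left(- \frac{1}{2}\right) + j \left(- \frac{1}{3}\right)\right) = 9 - \left(-2 + \frac{j}{3}\right) = 11 - \frac{j}{3}$)
$m = 10$ ($m = \left(11 - 2\right) - -1 = \left(11 - 2\right) + 1 = 9 + 1 = 10$)
$G{\left(O \right)} = -27$ ($G{\left(O \right)} = 2 + \left(1 + 10 \left(-3\right)\right) = 2 + \left(1 - 30\right) = 2 - 29 = -27$)
$G{\left(64 \right)} - 2895 = -27 - 2895 = -2922$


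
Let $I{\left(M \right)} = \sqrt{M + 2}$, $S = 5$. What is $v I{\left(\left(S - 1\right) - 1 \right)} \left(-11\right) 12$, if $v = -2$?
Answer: $264 \sqrt{5} \approx 590.32$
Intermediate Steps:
$I{\left(M \right)} = \sqrt{2 + M}$
$v I{\left(\left(S - 1\right) - 1 \right)} \left(-11\right) 12 = - 2 \sqrt{2 + \left(\left(5 - 1\right) - 1\right)} \left(-11\right) 12 = - 2 \sqrt{2 + \left(4 - 1\right)} \left(-11\right) 12 = - 2 \sqrt{2 + 3} \left(-11\right) 12 = - 2 \sqrt{5} \left(-11\right) 12 = - 2 - 11 \sqrt{5} \cdot 12 = - 2 \left(- 132 \sqrt{5}\right) = 264 \sqrt{5}$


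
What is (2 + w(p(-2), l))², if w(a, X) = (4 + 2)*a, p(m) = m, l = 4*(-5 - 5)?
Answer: 100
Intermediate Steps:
l = -40 (l = 4*(-10) = -40)
w(a, X) = 6*a
(2 + w(p(-2), l))² = (2 + 6*(-2))² = (2 - 12)² = (-10)² = 100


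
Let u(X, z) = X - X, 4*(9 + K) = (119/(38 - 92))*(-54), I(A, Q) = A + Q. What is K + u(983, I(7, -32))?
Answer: 83/4 ≈ 20.750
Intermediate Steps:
K = 83/4 (K = -9 + ((119/(38 - 92))*(-54))/4 = -9 + ((119/(-54))*(-54))/4 = -9 + ((119*(-1/54))*(-54))/4 = -9 + (-119/54*(-54))/4 = -9 + (¼)*119 = -9 + 119/4 = 83/4 ≈ 20.750)
u(X, z) = 0
K + u(983, I(7, -32)) = 83/4 + 0 = 83/4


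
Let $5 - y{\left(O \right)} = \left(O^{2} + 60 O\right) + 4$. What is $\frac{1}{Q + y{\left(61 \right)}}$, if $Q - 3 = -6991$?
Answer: $- \frac{1}{14368} \approx -6.9599 \cdot 10^{-5}$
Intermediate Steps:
$y{\left(O \right)} = 1 - O^{2} - 60 O$ ($y{\left(O \right)} = 5 - \left(\left(O^{2} + 60 O\right) + 4\right) = 5 - \left(4 + O^{2} + 60 O\right) = 1 - O^{2} - 60 O$)
$Q = -6988$ ($Q = 3 - 6991 = -6988$)
$\frac{1}{Q + y{\left(61 \right)}} = \frac{1}{-6988 - 7380} = \frac{1}{-14368} = - \frac{1}{14368}$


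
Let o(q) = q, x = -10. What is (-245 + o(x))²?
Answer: 65025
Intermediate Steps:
(-245 + o(x))² = (-245 - 10)² = (-255)² = 65025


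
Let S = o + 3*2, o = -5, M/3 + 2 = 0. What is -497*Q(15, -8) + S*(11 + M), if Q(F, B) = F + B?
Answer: -3474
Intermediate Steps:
M = -6 (M = -6 + 3*0 = -6 + 0 = -6)
Q(F, B) = B + F
S = 1 (S = -5 + 3*2 = -5 + 6 = 1)
-497*Q(15, -8) + S*(11 + M) = -497*(-8 + 15) + 1*(11 - 6) = -497*7 + 1*5 = -3479 + 5 = -3474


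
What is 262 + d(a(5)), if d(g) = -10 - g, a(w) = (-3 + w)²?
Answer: 248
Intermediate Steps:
262 + d(a(5)) = 262 + (-10 - (-3 + 5)²) = 262 + (-10 - 1*2²) = 262 + (-10 - 1*4) = 262 + (-10 - 4) = 262 - 14 = 248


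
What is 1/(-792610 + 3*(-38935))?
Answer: -1/909415 ≈ -1.0996e-6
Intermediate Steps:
1/(-792610 + 3*(-38935)) = 1/(-792610 - 116805) = 1/(-909415) = -1/909415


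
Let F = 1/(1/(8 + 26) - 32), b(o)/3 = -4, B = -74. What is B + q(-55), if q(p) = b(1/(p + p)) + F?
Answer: -93516/1087 ≈ -86.031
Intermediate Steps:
b(o) = -12 (b(o) = 3*(-4) = -12)
F = -34/1087 (F = 1/(1/34 - 32) = 1/(-1087/34) = -34/1087 ≈ -0.031279)
q(p) = -13078/1087 (q(p) = -12 - 34/1087 = -13078/1087)
B + q(-55) = -74 - 13078/1087 = -93516/1087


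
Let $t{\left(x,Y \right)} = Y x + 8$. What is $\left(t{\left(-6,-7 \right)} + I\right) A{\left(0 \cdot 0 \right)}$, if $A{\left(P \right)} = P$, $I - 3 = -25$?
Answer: $0$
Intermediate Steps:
$I = -22$ ($I = 3 - 25 = -22$)
$t{\left(x,Y \right)} = 8 + Y x$
$\left(t{\left(-6,-7 \right)} + I\right) A{\left(0 \cdot 0 \right)} = \left(\left(8 - -42\right) - 22\right) 0 \cdot 0 = \left(\left(8 + 42\right) - 22\right) 0 = \left(50 - 22\right) 0 = 28 \cdot 0 = 0$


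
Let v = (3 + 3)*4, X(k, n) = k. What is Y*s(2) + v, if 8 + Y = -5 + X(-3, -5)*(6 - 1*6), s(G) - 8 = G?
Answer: -106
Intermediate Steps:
s(G) = 8 + G
v = 24 (v = 6*4 = 24)
Y = -13 (Y = -8 + (-5 - 3*(6 - 1*6)) = -8 + (-5 - 3*(6 - 6)) = -8 + (-5 - 3*0) = -8 + (-5 + 0) = -8 - 5 = -13)
Y*s(2) + v = -13*(8 + 2) + 24 = -13*10 + 24 = -130 + 24 = -106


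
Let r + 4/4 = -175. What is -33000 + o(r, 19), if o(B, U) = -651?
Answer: -33651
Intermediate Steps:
r = -176 (r = -1 - 175 = -176)
-33000 + o(r, 19) = -33000 - 651 = -33651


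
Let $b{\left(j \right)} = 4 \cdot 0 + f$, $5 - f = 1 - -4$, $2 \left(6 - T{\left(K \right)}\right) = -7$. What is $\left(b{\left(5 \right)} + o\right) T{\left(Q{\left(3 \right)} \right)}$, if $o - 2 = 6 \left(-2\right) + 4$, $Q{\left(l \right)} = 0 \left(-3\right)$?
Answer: $-57$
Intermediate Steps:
$Q{\left(l \right)} = 0$
$T{\left(K \right)} = \frac{19}{2}$ ($T{\left(K \right)} = 6 - - \frac{7}{2} = 6 + \frac{7}{2} = \frac{19}{2}$)
$f = 0$ ($f = 5 - \left(1 - -4\right) = 5 - \left(1 + 4\right) = 5 - 5 = 0$)
$o = -6$ ($o = 2 + \left(6 \left(-2\right) + 4\right) = 2 + \left(-12 + 4\right) = 2 - 8 = -6$)
$b{\left(j \right)} = 0$ ($b{\left(j \right)} = 4 \cdot 0 + 0 = 0 + 0 = 0$)
$\left(b{\left(5 \right)} + o\right) T{\left(Q{\left(3 \right)} \right)} = \left(0 - 6\right) \frac{19}{2} = \left(-6\right) \frac{19}{2} = -57$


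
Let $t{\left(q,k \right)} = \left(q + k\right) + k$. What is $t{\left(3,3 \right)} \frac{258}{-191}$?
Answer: $- \frac{2322}{191} \approx -12.157$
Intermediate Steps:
$t{\left(q,k \right)} = q + 2 k$ ($t{\left(q,k \right)} = \left(k + q\right) + k = q + 2 k$)
$t{\left(3,3 \right)} \frac{258}{-191} = \left(3 + 2 \cdot 3\right) \frac{258}{-191} = \left(3 + 6\right) 258 \left(- \frac{1}{191}\right) = 9 \left(- \frac{258}{191}\right) = - \frac{2322}{191}$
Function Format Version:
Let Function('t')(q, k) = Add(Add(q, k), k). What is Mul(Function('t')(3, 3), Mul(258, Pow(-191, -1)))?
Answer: Rational(-2322, 191) ≈ -12.157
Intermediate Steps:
Function('t')(q, k) = Add(q, Mul(2, k)) (Function('t')(q, k) = Add(Add(k, q), k) = Add(q, Mul(2, k)))
Mul(Function('t')(3, 3), Mul(258, Pow(-191, -1))) = Mul(Add(3, Mul(2, 3)), Mul(258, Pow(-191, -1))) = Mul(Add(3, 6), Mul(258, Rational(-1, 191))) = Mul(9, Rational(-258, 191)) = Rational(-2322, 191)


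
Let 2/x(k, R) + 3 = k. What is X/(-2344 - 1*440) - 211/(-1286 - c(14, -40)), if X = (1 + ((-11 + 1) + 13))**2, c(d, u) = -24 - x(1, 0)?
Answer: 3939/24418 ≈ 0.16132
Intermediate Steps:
x(k, R) = 2/(-3 + k)
c(d, u) = -23 (c(d, u) = -24 - 2/(-3 + 1) = -24 - 2/(-2) = -24 - 2*(-1)/2 = -24 - 1*(-1) = -24 + 1 = -23)
X = 16 (X = (1 + (-10 + 13))**2 = (1 + 3)**2 = 4**2 = 16)
X/(-2344 - 1*440) - 211/(-1286 - c(14, -40)) = 16/(-2344 - 1*440) - 211/(-1286 - 1*(-23)) = 16/(-2344 - 440) - 211/(-1286 + 23) = 16/(-2784) - 211/(-1263) = 16*(-1/2784) - 211*(-1/1263) = -1/174 + 211/1263 = 3939/24418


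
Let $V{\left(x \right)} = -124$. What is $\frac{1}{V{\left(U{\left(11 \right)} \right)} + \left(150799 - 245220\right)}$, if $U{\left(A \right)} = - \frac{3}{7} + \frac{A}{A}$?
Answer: $- \frac{1}{94545} \approx -1.0577 \cdot 10^{-5}$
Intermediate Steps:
$U{\left(A \right)} = \frac{4}{7}$ ($U{\left(A \right)} = \left(-3\right) \frac{1}{7} + 1 = - \frac{3}{7} + 1 = \frac{4}{7}$)
$\frac{1}{V{\left(U{\left(11 \right)} \right)} + \left(150799 - 245220\right)} = \frac{1}{-124 + \left(150799 - 245220\right)} = \frac{1}{-124 - 94421} = \frac{1}{-94545} = - \frac{1}{94545}$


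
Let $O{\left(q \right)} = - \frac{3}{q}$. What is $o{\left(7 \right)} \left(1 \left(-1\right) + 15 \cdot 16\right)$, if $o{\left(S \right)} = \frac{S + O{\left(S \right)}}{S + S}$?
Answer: $\frac{5497}{49} \approx 112.18$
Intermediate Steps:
$o{\left(S \right)} = \frac{S - \frac{3}{S}}{2 S}$ ($o{\left(S \right)} = \frac{S - \frac{3}{S}}{S + S} = \frac{S - \frac{3}{S}}{2 S}$)
$o{\left(7 \right)} \left(1 \left(-1\right) + 15 \cdot 16\right) = \frac{-3 + 7^{2}}{2 \cdot 49} \left(1 \left(-1\right) + 15 \cdot 16\right) = \frac{1}{2} \cdot \frac{1}{49} \left(-3 + 49\right) \left(-1 + 240\right) = \frac{1}{2} \cdot \frac{1}{49} \cdot 46 \cdot 239 = \frac{23}{49} \cdot 239 = \frac{5497}{49}$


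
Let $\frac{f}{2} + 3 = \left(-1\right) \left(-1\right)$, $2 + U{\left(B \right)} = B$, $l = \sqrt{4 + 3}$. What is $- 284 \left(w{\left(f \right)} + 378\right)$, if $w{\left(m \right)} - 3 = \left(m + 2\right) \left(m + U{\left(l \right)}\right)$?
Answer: $-111612 + 568 \sqrt{7} \approx -1.1011 \cdot 10^{5}$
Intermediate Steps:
$l = \sqrt{7} \approx 2.6458$
$U{\left(B \right)} = -2 + B$
$f = -4$ ($f = -6 + 2 \left(\left(-1\right) \left(-1\right)\right) = -6 + 2 \cdot 1 = -6 + 2 = -4$)
$w{\left(m \right)} = 3 + \left(2 + m\right) \left(-2 + m + \sqrt{7}\right)$ ($w{\left(m \right)} = 3 + \left(m + 2\right) \left(m - \left(2 - \sqrt{7}\right)\right) = 3 + \left(2 + m\right) \left(-2 + m + \sqrt{7}\right)$)
$- 284 \left(w{\left(f \right)} + 378\right) = - 284 \left(\left(-1 + \left(-4\right)^{2} + 2 \sqrt{7} - 4 \sqrt{7}\right) + 378\right) = - 284 \left(\left(-1 + 16 + 2 \sqrt{7} - 4 \sqrt{7}\right) + 378\right) = - 284 \left(\left(15 - 2 \sqrt{7}\right) + 378\right) = - 284 \left(393 - 2 \sqrt{7}\right) = -111612 + 568 \sqrt{7}$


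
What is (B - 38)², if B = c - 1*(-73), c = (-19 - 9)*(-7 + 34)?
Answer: 519841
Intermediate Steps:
c = -756 (c = -28*27 = -756)
B = -683 (B = -756 - 1*(-73) = -756 + 73 = -683)
(B - 38)² = (-683 - 38)² = (-721)² = 519841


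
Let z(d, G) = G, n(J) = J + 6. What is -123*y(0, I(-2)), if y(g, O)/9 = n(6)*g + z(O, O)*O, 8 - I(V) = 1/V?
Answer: -319923/4 ≈ -79981.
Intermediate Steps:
n(J) = 6 + J
I(V) = 8 - 1/V
y(g, O) = 9*O² + 108*g (y(g, O) = 9*((6 + 6)*g + O*O) = 9*(12*g + O²) = 9*(O² + 12*g) = 9*O² + 108*g)
-123*y(0, I(-2)) = -123*(9*(8 - 1/(-2))² + 108*0) = -123*(9*(8 - 1*(-½))² + 0) = -123*(9*(8 + ½)² + 0) = -123*(9*(17/2)² + 0) = -123*(9*(289/4) + 0) = -123*(2601/4 + 0) = -123*2601/4 = -319923/4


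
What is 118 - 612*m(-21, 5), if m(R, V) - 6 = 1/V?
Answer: -18382/5 ≈ -3676.4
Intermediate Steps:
m(R, V) = 6 + 1/V
118 - 612*m(-21, 5) = 118 - 612*(6 + 1/5) = 118 - 612*(6 + ⅕) = 118 - 612*31/5 = 118 - 18972/5 = -18382/5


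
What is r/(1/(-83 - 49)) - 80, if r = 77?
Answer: -10244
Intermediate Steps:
r/(1/(-83 - 49)) - 80 = 77/(1/(-83 - 49)) - 80 = 77/(1/(-132)) - 80 = 77/(-1/132) - 80 = 77*(-132) - 80 = -10164 - 80 = -10244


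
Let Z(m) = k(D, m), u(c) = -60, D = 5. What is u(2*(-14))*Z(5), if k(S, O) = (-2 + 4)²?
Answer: -240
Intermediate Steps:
k(S, O) = 4 (k(S, O) = 2² = 4)
Z(m) = 4
u(2*(-14))*Z(5) = -60*4 = -240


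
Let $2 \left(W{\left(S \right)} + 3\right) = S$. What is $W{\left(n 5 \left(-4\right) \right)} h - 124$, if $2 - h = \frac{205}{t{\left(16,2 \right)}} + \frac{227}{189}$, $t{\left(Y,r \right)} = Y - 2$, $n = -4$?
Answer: $- \frac{240493}{378} \approx -636.22$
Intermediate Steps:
$t{\left(Y,r \right)} = -2 + Y$ ($t{\left(Y,r \right)} = Y - 2 = -2 + Y$)
$W{\left(S \right)} = -3 + \frac{S}{2}$
$h = - \frac{5233}{378}$ ($h = 2 - \left(\frac{205}{-2 + 16} + \frac{227}{189}\right) = 2 - \left(\frac{205}{14} + 227 \cdot \frac{1}{189}\right) = 2 - \left(205 \cdot \frac{1}{14} + \frac{227}{189}\right) = 2 - \left(\frac{205}{14} + \frac{227}{189}\right) = 2 - \frac{5989}{378} = - \frac{5233}{378} \approx -13.844$)
$W{\left(n 5 \left(-4\right) \right)} h - 124 = \left(-3 + \frac{\left(-4\right) 5 \left(-4\right)}{2}\right) \left(- \frac{5233}{378}\right) - 124 = \left(-3 + \frac{\left(-20\right) \left(-4\right)}{2}\right) \left(- \frac{5233}{378}\right) - 124 = \left(-3 + \frac{1}{2} \cdot 80\right) \left(- \frac{5233}{378}\right) - 124 = \left(-3 + 40\right) \left(- \frac{5233}{378}\right) - 124 = 37 \left(- \frac{5233}{378}\right) - 124 = - \frac{193621}{378} - 124 = - \frac{240493}{378}$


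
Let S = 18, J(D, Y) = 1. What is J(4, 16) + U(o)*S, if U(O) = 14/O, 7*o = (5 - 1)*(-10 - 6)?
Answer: -425/16 ≈ -26.563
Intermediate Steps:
o = -64/7 (o = ((5 - 1)*(-10 - 6))/7 = (4*(-16))/7 = (⅐)*(-64) = -64/7 ≈ -9.1429)
J(4, 16) + U(o)*S = 1 + (14/(-64/7))*18 = 1 + (14*(-7/64))*18 = 1 - 49/32*18 = 1 - 441/16 = -425/16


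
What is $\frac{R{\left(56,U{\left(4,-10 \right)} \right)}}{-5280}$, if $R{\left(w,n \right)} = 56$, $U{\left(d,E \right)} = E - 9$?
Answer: $- \frac{7}{660} \approx -0.010606$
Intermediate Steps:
$U{\left(d,E \right)} = -9 + E$
$\frac{R{\left(56,U{\left(4,-10 \right)} \right)}}{-5280} = \frac{56}{-5280} = 56 \left(- \frac{1}{5280}\right) = - \frac{7}{660}$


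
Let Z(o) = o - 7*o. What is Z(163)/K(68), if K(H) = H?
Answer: -489/34 ≈ -14.382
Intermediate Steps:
Z(o) = -6*o
Z(163)/K(68) = -6*163/68 = -978*1/68 = -489/34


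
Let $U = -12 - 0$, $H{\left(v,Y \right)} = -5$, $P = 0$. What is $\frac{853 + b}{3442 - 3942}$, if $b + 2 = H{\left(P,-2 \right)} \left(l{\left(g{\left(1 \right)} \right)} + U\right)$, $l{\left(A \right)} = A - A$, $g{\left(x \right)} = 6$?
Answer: $- \frac{911}{500} \approx -1.822$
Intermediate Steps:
$U = -12$ ($U = -12 + 0 = -12$)
$l{\left(A \right)} = 0$
$b = 58$ ($b = -2 - 5 \left(0 - 12\right) = -2 - -60 = -2 + 60 = 58$)
$\frac{853 + b}{3442 - 3942} = \frac{853 + 58}{3442 - 3942} = \frac{911}{-500} = 911 \left(- \frac{1}{500}\right) = - \frac{911}{500}$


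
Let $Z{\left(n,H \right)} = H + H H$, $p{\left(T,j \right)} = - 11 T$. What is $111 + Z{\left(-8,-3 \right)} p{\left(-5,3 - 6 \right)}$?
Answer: $441$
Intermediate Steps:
$Z{\left(n,H \right)} = H + H^{2}$
$111 + Z{\left(-8,-3 \right)} p{\left(-5,3 - 6 \right)} = 111 + - 3 \left(1 - 3\right) \left(\left(-11\right) \left(-5\right)\right) = 111 + \left(-3\right) \left(-2\right) 55 = 111 + 6 \cdot 55 = 111 + 330 = 441$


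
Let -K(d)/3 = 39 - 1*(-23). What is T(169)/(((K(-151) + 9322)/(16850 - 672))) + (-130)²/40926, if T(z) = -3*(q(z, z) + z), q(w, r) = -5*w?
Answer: 83930929849/23368746 ≈ 3591.6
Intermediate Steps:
K(d) = -186 (K(d) = -3*(39 - 1*(-23)) = -3*(39 + 23) = -3*62 = -186)
T(z) = 12*z (T(z) = -3*(-5*z + z) = -(-12)*z = 12*z)
T(169)/(((K(-151) + 9322)/(16850 - 672))) + (-130)²/40926 = (12*169)/(((-186 + 9322)/(16850 - 672))) + (-130)²/40926 = 2028/((9136/16178)) + 16900*(1/40926) = 2028/((9136*(1/16178))) + 8450/20463 = 2028/(4568/8089) + 8450/20463 = 2028*(8089/4568) + 8450/20463 = 4101123/1142 + 8450/20463 = 83930929849/23368746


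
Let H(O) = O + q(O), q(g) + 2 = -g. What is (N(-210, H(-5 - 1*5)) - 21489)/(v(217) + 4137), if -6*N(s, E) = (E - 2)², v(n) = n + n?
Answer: -64475/13713 ≈ -4.7017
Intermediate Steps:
v(n) = 2*n
q(g) = -2 - g
H(O) = -2 (H(O) = O + (-2 - O) = -2)
N(s, E) = -(-2 + E)²/6 (N(s, E) = -(E - 2)²/6 = -(-2 + E)²/6)
(N(-210, H(-5 - 1*5)) - 21489)/(v(217) + 4137) = (-(-2 - 2)²/6 - 21489)/(2*217 + 4137) = (-⅙*(-4)² - 21489)/(434 + 4137) = (-⅙*16 - 21489)/4571 = (-8/3 - 21489)*(1/4571) = -64475/3*1/4571 = -64475/13713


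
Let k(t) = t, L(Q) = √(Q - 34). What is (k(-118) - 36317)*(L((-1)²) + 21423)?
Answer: -780547005 - 36435*I*√33 ≈ -7.8055e+8 - 2.093e+5*I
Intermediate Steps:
L(Q) = √(-34 + Q)
(k(-118) - 36317)*(L((-1)²) + 21423) = (-118 - 36317)*(√(-34 + (-1)²) + 21423) = -36435*(√(-34 + 1) + 21423) = -36435*(√(-33) + 21423) = -36435*(I*√33 + 21423) = -36435*(21423 + I*√33) = -780547005 - 36435*I*√33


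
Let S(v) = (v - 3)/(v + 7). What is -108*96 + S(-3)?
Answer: -20739/2 ≈ -10370.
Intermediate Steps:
S(v) = (-3 + v)/(7 + v)
-108*96 + S(-3) = -108*96 + (-3 - 3)/(7 - 3) = -10368 - 6/4 = -10368 + (1/4)*(-6) = -10368 - 3/2 = -20739/2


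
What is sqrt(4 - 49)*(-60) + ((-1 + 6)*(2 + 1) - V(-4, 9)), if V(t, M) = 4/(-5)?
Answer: 79/5 - 180*I*sqrt(5) ≈ 15.8 - 402.49*I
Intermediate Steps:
V(t, M) = -4/5 (V(t, M) = 4*(-1/5) = -4/5)
sqrt(4 - 49)*(-60) + ((-1 + 6)*(2 + 1) - V(-4, 9)) = sqrt(4 - 49)*(-60) + ((-1 + 6)*(2 + 1) - 1*(-4/5)) = sqrt(-45)*(-60) + (5*3 + 4/5) = (3*I*sqrt(5))*(-60) + (15 + 4/5) = -180*I*sqrt(5) + 79/5 = 79/5 - 180*I*sqrt(5)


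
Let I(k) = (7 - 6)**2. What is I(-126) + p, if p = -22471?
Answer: -22470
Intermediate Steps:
I(k) = 1 (I(k) = 1**2 = 1)
I(-126) + p = 1 - 22471 = -22470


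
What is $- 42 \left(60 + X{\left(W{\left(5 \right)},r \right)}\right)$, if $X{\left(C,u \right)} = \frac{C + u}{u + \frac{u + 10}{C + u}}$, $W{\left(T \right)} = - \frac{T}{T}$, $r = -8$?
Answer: $- \frac{94941}{37} \approx -2566.0$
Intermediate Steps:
$W{\left(T \right)} = -1$ ($W{\left(T \right)} = \left(-1\right) 1 = -1$)
$X{\left(C,u \right)} = \frac{C + u}{u + \frac{10 + u}{C + u}}$
$- 42 \left(60 + X{\left(W{\left(5 \right)},r \right)}\right) = - 42 \left(60 + \frac{\left(-1 - 8\right)^{2}}{10 - 8 + \left(-8\right)^{2} - -8}\right) = - 42 \left(60 + \frac{\left(-9\right)^{2}}{10 - 8 + 64 + 8}\right) = - 42 \left(60 + \frac{81}{74}\right) = \left(-42\right) \frac{4521}{74} = - \frac{94941}{37}$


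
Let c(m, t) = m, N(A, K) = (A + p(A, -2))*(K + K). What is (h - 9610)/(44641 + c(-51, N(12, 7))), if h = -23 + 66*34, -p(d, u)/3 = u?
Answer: -7389/44590 ≈ -0.16571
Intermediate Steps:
p(d, u) = -3*u
N(A, K) = 2*K*(6 + A) (N(A, K) = (A - 3*(-2))*(K + K) = (A + 6)*(2*K) = (6 + A)*(2*K) = 2*K*(6 + A))
h = 2221 (h = -23 + 2244 = 2221)
(h - 9610)/(44641 + c(-51, N(12, 7))) = (2221 - 9610)/(44641 - 51) = -7389/44590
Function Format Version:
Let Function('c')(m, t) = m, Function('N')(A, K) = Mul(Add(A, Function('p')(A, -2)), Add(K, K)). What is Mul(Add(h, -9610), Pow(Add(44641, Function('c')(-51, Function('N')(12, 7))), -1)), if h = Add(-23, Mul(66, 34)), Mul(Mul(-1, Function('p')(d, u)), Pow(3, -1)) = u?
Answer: Rational(-7389, 44590) ≈ -0.16571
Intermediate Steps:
Function('p')(d, u) = Mul(-3, u)
Function('N')(A, K) = Mul(2, K, Add(6, A)) (Function('N')(A, K) = Mul(Add(A, Mul(-3, -2)), Add(K, K)) = Mul(Add(A, 6), Mul(2, K)) = Mul(Add(6, A), Mul(2, K)) = Mul(2, K, Add(6, A)))
h = 2221 (h = Add(-23, 2244) = 2221)
Mul(Add(h, -9610), Pow(Add(44641, Function('c')(-51, Function('N')(12, 7))), -1)) = Mul(Add(2221, -9610), Pow(Add(44641, -51), -1)) = Mul(-7389, Pow(44590, -1)) = Mul(-7389, Rational(1, 44590)) = Rational(-7389, 44590)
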